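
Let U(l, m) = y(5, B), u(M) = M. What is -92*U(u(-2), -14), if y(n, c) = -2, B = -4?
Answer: 184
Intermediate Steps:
U(l, m) = -2
-92*U(u(-2), -14) = -92*(-2) = 184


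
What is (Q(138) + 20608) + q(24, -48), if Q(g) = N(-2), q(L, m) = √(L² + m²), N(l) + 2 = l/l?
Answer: 20607 + 24*√5 ≈ 20661.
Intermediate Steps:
N(l) = -1 (N(l) = -2 + l/l = -2 + 1 = -1)
Q(g) = -1
(Q(138) + 20608) + q(24, -48) = (-1 + 20608) + √(24² + (-48)²) = 20607 + √(576 + 2304) = 20607 + √2880 = 20607 + 24*√5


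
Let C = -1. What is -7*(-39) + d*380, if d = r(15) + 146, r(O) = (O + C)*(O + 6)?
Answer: 167473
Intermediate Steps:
r(O) = (-1 + O)*(6 + O) (r(O) = (O - 1)*(O + 6) = (-1 + O)*(6 + O))
d = 440 (d = (-6 + 15**2 + 5*15) + 146 = (-6 + 225 + 75) + 146 = 294 + 146 = 440)
-7*(-39) + d*380 = -7*(-39) + 440*380 = 273 + 167200 = 167473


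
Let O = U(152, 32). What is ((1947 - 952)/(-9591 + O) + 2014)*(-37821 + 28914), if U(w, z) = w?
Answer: -169314507957/9439 ≈ -1.7938e+7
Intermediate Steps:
O = 152
((1947 - 952)/(-9591 + O) + 2014)*(-37821 + 28914) = ((1947 - 952)/(-9591 + 152) + 2014)*(-37821 + 28914) = (995/(-9439) + 2014)*(-8907) = (995*(-1/9439) + 2014)*(-8907) = (-995/9439 + 2014)*(-8907) = (19009151/9439)*(-8907) = -169314507957/9439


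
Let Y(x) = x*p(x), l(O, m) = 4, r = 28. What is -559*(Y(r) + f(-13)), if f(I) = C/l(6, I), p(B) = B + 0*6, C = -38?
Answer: -865891/2 ≈ -4.3295e+5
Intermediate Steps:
p(B) = B (p(B) = B + 0 = B)
f(I) = -19/2 (f(I) = -38/4 = -38*1/4 = -19/2)
Y(x) = x**2 (Y(x) = x*x = x**2)
-559*(Y(r) + f(-13)) = -559*(28**2 - 19/2) = -559*(784 - 19/2) = -559*1549/2 = -865891/2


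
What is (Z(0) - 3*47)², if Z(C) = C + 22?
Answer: 14161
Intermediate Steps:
Z(C) = 22 + C
(Z(0) - 3*47)² = ((22 + 0) - 3*47)² = (22 - 141)² = (-119)² = 14161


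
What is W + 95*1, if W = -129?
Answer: -34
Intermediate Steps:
W + 95*1 = -129 + 95*1 = -129 + 95 = -34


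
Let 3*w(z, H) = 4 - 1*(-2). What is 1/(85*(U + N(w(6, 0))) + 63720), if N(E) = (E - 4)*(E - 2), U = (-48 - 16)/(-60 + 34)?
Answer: 13/831080 ≈ 1.5642e-5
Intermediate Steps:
U = 32/13 (U = -64/(-26) = -64*(-1/26) = 32/13 ≈ 2.4615)
w(z, H) = 2 (w(z, H) = (4 - 1*(-2))/3 = (4 + 2)/3 = (⅓)*6 = 2)
N(E) = (-4 + E)*(-2 + E)
1/(85*(U + N(w(6, 0))) + 63720) = 1/(85*(32/13 + (8 + 2² - 6*2)) + 63720) = 1/(85*(32/13 + (8 + 4 - 12)) + 63720) = 1/(85*(32/13 + 0) + 63720) = 1/(85*(32/13) + 63720) = 1/(2720/13 + 63720) = 1/(831080/13) = 13/831080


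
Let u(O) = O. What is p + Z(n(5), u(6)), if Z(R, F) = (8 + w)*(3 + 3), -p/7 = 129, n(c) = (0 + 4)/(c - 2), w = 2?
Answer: -843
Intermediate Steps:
n(c) = 4/(-2 + c)
p = -903 (p = -7*129 = -903)
Z(R, F) = 60 (Z(R, F) = (8 + 2)*(3 + 3) = 10*6 = 60)
p + Z(n(5), u(6)) = -903 + 60 = -843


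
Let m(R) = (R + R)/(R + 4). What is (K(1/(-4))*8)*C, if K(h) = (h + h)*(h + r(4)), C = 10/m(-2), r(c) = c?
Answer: 75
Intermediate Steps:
m(R) = 2*R/(4 + R) (m(R) = (2*R)/(4 + R) = 2*R/(4 + R))
C = -5 (C = 10/((2*(-2)/(4 - 2))) = 10/((2*(-2)/2)) = 10/((2*(-2)*(1/2))) = 10/(-2) = 10*(-1/2) = -5)
K(h) = 2*h*(4 + h) (K(h) = (h + h)*(h + 4) = (2*h)*(4 + h) = 2*h*(4 + h))
(K(1/(-4))*8)*C = ((2*(4 + 1/(-4))/(-4))*8)*(-5) = ((2*(-1/4)*(4 - 1/4))*8)*(-5) = ((2*(-1/4)*(15/4))*8)*(-5) = -15/8*8*(-5) = -15*(-5) = 75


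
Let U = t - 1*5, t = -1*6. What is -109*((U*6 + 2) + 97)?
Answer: -3597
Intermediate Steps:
t = -6
U = -11 (U = -6 - 1*5 = -6 - 5 = -11)
-109*((U*6 + 2) + 97) = -109*((-11*6 + 2) + 97) = -109*((-66 + 2) + 97) = -109*(-64 + 97) = -109*33 = -3597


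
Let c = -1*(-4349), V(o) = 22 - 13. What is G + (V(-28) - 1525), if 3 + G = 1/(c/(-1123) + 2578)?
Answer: -4391040532/2890745 ≈ -1519.0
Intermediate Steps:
V(o) = 9
c = 4349
G = -8671112/2890745 (G = -3 + 1/(4349/(-1123) + 2578) = -3 + 1/(4349*(-1/1123) + 2578) = -3 + 1/(-4349/1123 + 2578) = -3 + 1/(2890745/1123) = -3 + 1123/2890745 = -8671112/2890745 ≈ -2.9996)
G + (V(-28) - 1525) = -8671112/2890745 + (9 - 1525) = -8671112/2890745 - 1516 = -4391040532/2890745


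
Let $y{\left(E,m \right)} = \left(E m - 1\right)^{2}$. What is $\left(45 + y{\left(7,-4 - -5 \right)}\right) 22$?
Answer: $1782$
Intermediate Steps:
$y{\left(E,m \right)} = \left(-1 + E m\right)^{2}$
$\left(45 + y{\left(7,-4 - -5 \right)}\right) 22 = \left(45 + \left(-1 + 7 \left(-4 - -5\right)\right)^{2}\right) 22 = \left(45 + \left(-1 + 7 \left(-4 + 5\right)\right)^{2}\right) 22 = \left(45 + \left(-1 + 7 \cdot 1\right)^{2}\right) 22 = \left(45 + \left(-1 + 7\right)^{2}\right) 22 = \left(45 + 6^{2}\right) 22 = \left(45 + 36\right) 22 = 81 \cdot 22 = 1782$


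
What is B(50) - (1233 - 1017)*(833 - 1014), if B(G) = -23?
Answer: 39073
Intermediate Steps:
B(50) - (1233 - 1017)*(833 - 1014) = -23 - (1233 - 1017)*(833 - 1014) = -23 - 216*(-181) = -23 - 1*(-39096) = -23 + 39096 = 39073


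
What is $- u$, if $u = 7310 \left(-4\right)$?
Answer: $29240$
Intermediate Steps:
$u = -29240$
$- u = \left(-1\right) \left(-29240\right) = 29240$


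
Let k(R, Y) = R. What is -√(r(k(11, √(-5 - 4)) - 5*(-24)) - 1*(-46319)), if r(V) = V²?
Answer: -46*√30 ≈ -251.95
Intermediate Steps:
-√(r(k(11, √(-5 - 4)) - 5*(-24)) - 1*(-46319)) = -√((11 - 5*(-24))² - 1*(-46319)) = -√((11 - 1*(-120))² + 46319) = -√((11 + 120)² + 46319) = -√(131² + 46319) = -√(17161 + 46319) = -√63480 = -46*√30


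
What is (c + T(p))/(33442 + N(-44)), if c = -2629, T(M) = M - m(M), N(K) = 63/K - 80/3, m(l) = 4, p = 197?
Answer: -321552/4410635 ≈ -0.072904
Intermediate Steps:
N(K) = -80/3 + 63/K (N(K) = 63/K - 80*⅓ = 63/K - 80/3 = -80/3 + 63/K)
T(M) = -4 + M (T(M) = M - 1*4 = M - 4 = -4 + M)
(c + T(p))/(33442 + N(-44)) = (-2629 + (-4 + 197))/(33442 + (-80/3 + 63/(-44))) = (-2629 + 193)/(33442 + (-80/3 + 63*(-1/44))) = -2436/(33442 + (-80/3 - 63/44)) = -2436/(33442 - 3709/132) = -2436/4410635/132 = -2436*132/4410635 = -321552/4410635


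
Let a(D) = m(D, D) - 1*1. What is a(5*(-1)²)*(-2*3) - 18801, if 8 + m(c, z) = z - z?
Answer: -18747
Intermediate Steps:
m(c, z) = -8 (m(c, z) = -8 + (z - z) = -8 + 0 = -8)
a(D) = -9 (a(D) = -8 - 1*1 = -8 - 1 = -9)
a(5*(-1)²)*(-2*3) - 18801 = -(-18)*3 - 18801 = -9*(-6) - 18801 = 54 - 18801 = -18747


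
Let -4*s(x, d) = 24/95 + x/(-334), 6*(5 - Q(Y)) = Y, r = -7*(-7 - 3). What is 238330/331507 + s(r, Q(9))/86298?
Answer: 1305207126077119/1815488498317560 ≈ 0.71893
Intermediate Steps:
r = 70 (r = -7*(-10) = 70)
Q(Y) = 5 - Y/6
s(x, d) = -6/95 + x/1336 (s(x, d) = -(24/95 + x/(-334))/4 = -(24*(1/95) + x*(-1/334))/4 = -(24/95 - x/334)/4 = -6/95 + x/1336)
238330/331507 + s(r, Q(9))/86298 = 238330/331507 + (-6/95 + (1/1336)*70)/86298 = 238330*(1/331507) + (-6/95 + 35/668)*(1/86298) = 238330/331507 - 683/63460*1/86298 = 238330/331507 - 683/5476471080 = 1305207126077119/1815488498317560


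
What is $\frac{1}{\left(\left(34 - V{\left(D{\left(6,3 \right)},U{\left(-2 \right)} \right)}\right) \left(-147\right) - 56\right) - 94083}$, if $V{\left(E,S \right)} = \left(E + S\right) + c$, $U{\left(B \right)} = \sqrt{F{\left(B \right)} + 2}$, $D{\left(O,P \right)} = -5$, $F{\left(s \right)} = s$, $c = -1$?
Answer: $- \frac{1}{100019} \approx -9.9981 \cdot 10^{-6}$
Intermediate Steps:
$U{\left(B \right)} = \sqrt{2 + B}$ ($U{\left(B \right)} = \sqrt{B + 2} = \sqrt{2 + B}$)
$V{\left(E,S \right)} = -1 + E + S$ ($V{\left(E,S \right)} = \left(E + S\right) - 1 = -1 + E + S$)
$\frac{1}{\left(\left(34 - V{\left(D{\left(6,3 \right)},U{\left(-2 \right)} \right)}\right) \left(-147\right) - 56\right) - 94083} = \frac{1}{\left(\left(34 - \left(-1 - 5 + \sqrt{2 - 2}\right)\right) \left(-147\right) - 56\right) - 94083} = \frac{1}{\left(\left(34 - \left(-1 - 5 + \sqrt{0}\right)\right) \left(-147\right) - 56\right) - 94083} = \frac{1}{\left(\left(34 - \left(-1 - 5 + 0\right)\right) \left(-147\right) - 56\right) - 94083} = \frac{1}{\left(\left(34 - -6\right) \left(-147\right) - 56\right) - 94083} = \frac{1}{\left(\left(34 + 6\right) \left(-147\right) - 56\right) - 94083} = \frac{1}{\left(40 \left(-147\right) - 56\right) - 94083} = \frac{1}{\left(-5880 - 56\right) - 94083} = \frac{1}{-5936 - 94083} = \frac{1}{-100019} = - \frac{1}{100019}$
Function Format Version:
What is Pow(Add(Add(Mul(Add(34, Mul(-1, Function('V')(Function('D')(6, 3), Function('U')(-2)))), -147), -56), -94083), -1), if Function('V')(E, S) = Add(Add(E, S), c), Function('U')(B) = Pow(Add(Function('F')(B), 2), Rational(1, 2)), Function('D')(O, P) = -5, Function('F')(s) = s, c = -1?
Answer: Rational(-1, 100019) ≈ -9.9981e-6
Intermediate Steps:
Function('U')(B) = Pow(Add(2, B), Rational(1, 2)) (Function('U')(B) = Pow(Add(B, 2), Rational(1, 2)) = Pow(Add(2, B), Rational(1, 2)))
Function('V')(E, S) = Add(-1, E, S) (Function('V')(E, S) = Add(Add(E, S), -1) = Add(-1, E, S))
Pow(Add(Add(Mul(Add(34, Mul(-1, Function('V')(Function('D')(6, 3), Function('U')(-2)))), -147), -56), -94083), -1) = Pow(Add(Add(Mul(Add(34, Mul(-1, Add(-1, -5, Pow(Add(2, -2), Rational(1, 2))))), -147), -56), -94083), -1) = Pow(Add(Add(Mul(Add(34, Mul(-1, Add(-1, -5, Pow(0, Rational(1, 2))))), -147), -56), -94083), -1) = Pow(Add(Add(Mul(Add(34, Mul(-1, Add(-1, -5, 0))), -147), -56), -94083), -1) = Pow(Add(Add(Mul(Add(34, Mul(-1, -6)), -147), -56), -94083), -1) = Pow(Add(Add(Mul(Add(34, 6), -147), -56), -94083), -1) = Pow(Add(Add(Mul(40, -147), -56), -94083), -1) = Pow(Add(Add(-5880, -56), -94083), -1) = Pow(Add(-5936, -94083), -1) = Pow(-100019, -1) = Rational(-1, 100019)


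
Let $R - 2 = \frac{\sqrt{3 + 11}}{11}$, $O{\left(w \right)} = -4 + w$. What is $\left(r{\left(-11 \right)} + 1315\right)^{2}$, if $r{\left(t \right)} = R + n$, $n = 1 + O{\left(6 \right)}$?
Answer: $\frac{\left(14520 + \sqrt{14}\right)^{2}}{121} \approx 1.7433 \cdot 10^{6}$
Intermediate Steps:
$n = 3$ ($n = 1 + \left(-4 + 6\right) = 1 + 2 = 3$)
$R = 2 + \frac{\sqrt{14}}{11}$ ($R = 2 + \frac{\sqrt{3 + 11}}{11} = 2 + \sqrt{14} \cdot \frac{1}{11} = 2 + \frac{\sqrt{14}}{11} \approx 2.3401$)
$r{\left(t \right)} = 5 + \frac{\sqrt{14}}{11}$ ($r{\left(t \right)} = \left(2 + \frac{\sqrt{14}}{11}\right) + 3 = 5 + \frac{\sqrt{14}}{11}$)
$\left(r{\left(-11 \right)} + 1315\right)^{2} = \left(\left(5 + \frac{\sqrt{14}}{11}\right) + 1315\right)^{2} = \left(1320 + \frac{\sqrt{14}}{11}\right)^{2}$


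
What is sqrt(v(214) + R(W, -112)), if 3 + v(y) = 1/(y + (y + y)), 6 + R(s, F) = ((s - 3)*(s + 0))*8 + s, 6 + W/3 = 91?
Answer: sqrt(211986662106)/642 ≈ 717.17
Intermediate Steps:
W = 255 (W = -18 + 3*91 = -18 + 273 = 255)
R(s, F) = -6 + s + 8*s*(-3 + s) (R(s, F) = -6 + (((s - 3)*(s + 0))*8 + s) = -6 + (((-3 + s)*s)*8 + s) = -6 + ((s*(-3 + s))*8 + s) = -6 + (8*s*(-3 + s) + s) = -6 + (s + 8*s*(-3 + s)) = -6 + s + 8*s*(-3 + s))
v(y) = -3 + 1/(3*y) (v(y) = -3 + 1/(y + (y + y)) = -3 + 1/(y + 2*y) = -3 + 1/(3*y))
sqrt(v(214) + R(W, -112)) = sqrt((-3 + (1/3)/214) + (-6 - 23*255 + 8*255**2)) = sqrt((-3 + (1/3)*(1/214)) + (-6 - 5865 + 8*65025)) = sqrt((-3 + 1/642) + (-6 - 5865 + 520200)) = sqrt(-1925/642 + 514329) = sqrt(330197293/642) = sqrt(211986662106)/642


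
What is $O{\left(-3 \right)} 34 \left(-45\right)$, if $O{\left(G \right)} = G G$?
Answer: $-13770$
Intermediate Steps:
$O{\left(G \right)} = G^{2}$
$O{\left(-3 \right)} 34 \left(-45\right) = \left(-3\right)^{2} \cdot 34 \left(-45\right) = 9 \cdot 34 \left(-45\right) = 306 \left(-45\right) = -13770$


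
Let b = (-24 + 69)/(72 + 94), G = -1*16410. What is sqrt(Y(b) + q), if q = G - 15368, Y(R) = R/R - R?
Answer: I*sqrt(875654482)/166 ≈ 178.26*I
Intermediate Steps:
G = -16410
b = 45/166 ≈ 0.27108
Y(R) = 1 - R
q = -31778 (q = -16410 - 15368 = -31778)
sqrt(Y(b) + q) = sqrt((1 - 1*45/166) - 31778) = sqrt((1 - 45/166) - 31778) = sqrt(121/166 - 31778) = sqrt(-5275027/166) = I*sqrt(875654482)/166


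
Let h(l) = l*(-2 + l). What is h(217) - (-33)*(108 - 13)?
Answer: 49790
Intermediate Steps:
h(217) - (-33)*(108 - 13) = 217*(-2 + 217) - (-33)*(108 - 13) = 217*215 - (-33)*95 = 46655 - 1*(-3135) = 46655 + 3135 = 49790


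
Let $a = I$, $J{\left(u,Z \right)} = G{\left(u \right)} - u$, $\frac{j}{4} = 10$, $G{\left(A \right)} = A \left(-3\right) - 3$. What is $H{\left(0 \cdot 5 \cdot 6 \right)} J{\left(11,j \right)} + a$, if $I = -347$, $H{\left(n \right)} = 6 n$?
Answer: $-347$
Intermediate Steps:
$G{\left(A \right)} = -3 - 3 A$ ($G{\left(A \right)} = - 3 A - 3 = -3 - 3 A$)
$j = 40$ ($j = 4 \cdot 10 = 40$)
$J{\left(u,Z \right)} = -3 - 4 u$ ($J{\left(u,Z \right)} = \left(-3 - 3 u\right) - u = -3 - 4 u$)
$a = -347$
$H{\left(0 \cdot 5 \cdot 6 \right)} J{\left(11,j \right)} + a = 6 \cdot 0 \cdot 5 \cdot 6 \left(-3 - 44\right) - 347 = 6 \cdot 0 \cdot 6 \left(-3 - 44\right) - 347 = 6 \cdot 0 \left(-47\right) - 347 = 0 \left(-47\right) - 347 = 0 - 347 = -347$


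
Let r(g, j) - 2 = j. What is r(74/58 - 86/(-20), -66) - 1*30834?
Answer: -30898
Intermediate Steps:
r(g, j) = 2 + j
r(74/58 - 86/(-20), -66) - 1*30834 = (2 - 66) - 1*30834 = -64 - 30834 = -30898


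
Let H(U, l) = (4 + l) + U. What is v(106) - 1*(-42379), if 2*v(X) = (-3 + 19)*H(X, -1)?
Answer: 43251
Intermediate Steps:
H(U, l) = 4 + U + l
v(X) = 24 + 8*X (v(X) = ((-3 + 19)*(4 + X - 1))/2 = (16*(3 + X))/2 = (48 + 16*X)/2 = 24 + 8*X)
v(106) - 1*(-42379) = (24 + 8*106) - 1*(-42379) = (24 + 848) + 42379 = 872 + 42379 = 43251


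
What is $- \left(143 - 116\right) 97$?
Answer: $-2619$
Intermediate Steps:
$- \left(143 - 116\right) 97 = - 27 \cdot 97 = \left(-1\right) 2619 = -2619$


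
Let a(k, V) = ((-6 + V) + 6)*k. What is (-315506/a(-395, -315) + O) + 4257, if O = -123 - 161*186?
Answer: -3211973606/124425 ≈ -25815.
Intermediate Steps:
a(k, V) = V*k
O = -30069 (O = -123 - 29946 = -30069)
(-315506/a(-395, -315) + O) + 4257 = (-315506/((-315*(-395))) - 30069) + 4257 = (-315506/124425 - 30069) + 4257 = -3741650831/124425 + 4257 = -3211973606/124425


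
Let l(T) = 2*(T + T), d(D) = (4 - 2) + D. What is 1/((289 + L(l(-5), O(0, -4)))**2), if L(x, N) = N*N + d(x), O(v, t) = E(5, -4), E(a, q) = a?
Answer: 1/87616 ≈ 1.1413e-5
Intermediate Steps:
d(D) = 2 + D
O(v, t) = 5
l(T) = 4*T (l(T) = 2*(2*T) = 4*T)
L(x, N) = 2 + x + N**2 (L(x, N) = N*N + (2 + x) = N**2 + (2 + x) = 2 + x + N**2)
1/((289 + L(l(-5), O(0, -4)))**2) = 1/((289 + (2 + 4*(-5) + 5**2))**2) = 1/((289 + (2 - 20 + 25))**2) = 1/((289 + 7)**2) = 1/(296**2) = 1/87616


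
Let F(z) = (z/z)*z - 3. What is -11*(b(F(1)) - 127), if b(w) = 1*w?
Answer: 1419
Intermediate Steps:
F(z) = -3 + z (F(z) = 1*z - 3 = z - 3 = -3 + z)
b(w) = w
-11*(b(F(1)) - 127) = -11*((-3 + 1) - 127) = -11*(-2 - 127) = -11*(-129) = 1419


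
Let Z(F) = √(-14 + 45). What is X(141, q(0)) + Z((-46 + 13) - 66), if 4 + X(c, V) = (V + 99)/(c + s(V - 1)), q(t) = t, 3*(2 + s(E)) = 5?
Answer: -1391/422 + √31 ≈ 2.2716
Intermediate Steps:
s(E) = -⅓ (s(E) = -2 + (⅓)*5 = -2 + 5/3 = -⅓)
Z(F) = √31
X(c, V) = -4 + (99 + V)/(-⅓ + c) (X(c, V) = -4 + (V + 99)/(c - ⅓) = -4 + (99 + V)/(-⅓ + c))
X(141, q(0)) + Z((-46 + 13) - 66) = (301 - 12*141 + 3*0)/(-1 + 3*141) + √31 = (301 - 1692 + 0)/(-1 + 423) + √31 = -1391/422 + √31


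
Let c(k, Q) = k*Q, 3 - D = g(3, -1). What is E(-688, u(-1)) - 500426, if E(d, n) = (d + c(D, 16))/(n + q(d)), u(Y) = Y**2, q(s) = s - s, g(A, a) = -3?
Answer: -501018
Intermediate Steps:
D = 6 (D = 3 - 1*(-3) = 3 + 3 = 6)
q(s) = 0
c(k, Q) = Q*k
E(d, n) = (96 + d)/n (E(d, n) = (d + 16*6)/(n + 0) = (d + 96)/n = (96 + d)/n)
E(-688, u(-1)) - 500426 = (96 - 688)/((-1)**2) - 500426 = -592/1 - 500426 = 1*(-592) - 500426 = -592 - 500426 = -501018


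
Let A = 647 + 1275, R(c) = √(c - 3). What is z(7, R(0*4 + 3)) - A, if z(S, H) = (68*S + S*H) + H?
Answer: -1446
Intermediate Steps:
R(c) = √(-3 + c)
z(S, H) = H + 68*S + H*S (z(S, H) = (68*S + H*S) + H = H + 68*S + H*S)
A = 1922
z(7, R(0*4 + 3)) - A = (√(-3 + (0*4 + 3)) + 68*7 + √(-3 + (0*4 + 3))*7) - 1*1922 = (√(-3 + (0 + 3)) + 476 + √(-3 + (0 + 3))*7) - 1922 = (√(-3 + 3) + 476 + √(-3 + 3)*7) - 1922 = (√0 + 476 + √0*7) - 1922 = (0 + 476 + 0*7) - 1922 = (0 + 476 + 0) - 1922 = 476 - 1922 = -1446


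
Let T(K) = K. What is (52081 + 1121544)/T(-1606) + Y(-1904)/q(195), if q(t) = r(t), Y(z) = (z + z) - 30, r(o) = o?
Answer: -235020703/313170 ≈ -750.46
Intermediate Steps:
Y(z) = -30 + 2*z (Y(z) = 2*z - 30 = -30 + 2*z)
q(t) = t
(52081 + 1121544)/T(-1606) + Y(-1904)/q(195) = (52081 + 1121544)/(-1606) + (-30 + 2*(-1904))/195 = 1173625*(-1/1606) + (-30 - 3808)*(1/195) = -1173625/1606 - 3838*1/195 = -1173625/1606 - 3838/195 = -235020703/313170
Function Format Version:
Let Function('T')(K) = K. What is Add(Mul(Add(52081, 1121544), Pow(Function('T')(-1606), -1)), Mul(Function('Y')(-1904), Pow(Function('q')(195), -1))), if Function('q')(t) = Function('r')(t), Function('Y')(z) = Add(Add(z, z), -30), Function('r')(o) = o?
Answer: Rational(-235020703, 313170) ≈ -750.46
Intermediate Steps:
Function('Y')(z) = Add(-30, Mul(2, z)) (Function('Y')(z) = Add(Mul(2, z), -30) = Add(-30, Mul(2, z)))
Function('q')(t) = t
Add(Mul(Add(52081, 1121544), Pow(Function('T')(-1606), -1)), Mul(Function('Y')(-1904), Pow(Function('q')(195), -1))) = Add(Mul(Add(52081, 1121544), Pow(-1606, -1)), Mul(Add(-30, Mul(2, -1904)), Pow(195, -1))) = Add(Mul(1173625, Rational(-1, 1606)), Mul(Add(-30, -3808), Rational(1, 195))) = Add(Rational(-1173625, 1606), Mul(-3838, Rational(1, 195))) = Add(Rational(-1173625, 1606), Rational(-3838, 195)) = Rational(-235020703, 313170)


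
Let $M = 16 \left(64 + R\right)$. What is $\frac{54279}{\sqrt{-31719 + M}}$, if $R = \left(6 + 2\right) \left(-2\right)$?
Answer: $- \frac{18093 i \sqrt{3439}}{3439} \approx - 308.53 i$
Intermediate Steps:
$R = -16$ ($R = 8 \left(-2\right) = -16$)
$M = 768$ ($M = 16 \left(64 - 16\right) = 16 \cdot 48 = 768$)
$\frac{54279}{\sqrt{-31719 + M}} = \frac{54279}{\sqrt{-31719 + 768}} = \frac{54279}{\sqrt{-30951}} = \frac{54279}{3 i \sqrt{3439}} = 54279 \left(- \frac{i \sqrt{3439}}{10317}\right) = - \frac{18093 i \sqrt{3439}}{3439}$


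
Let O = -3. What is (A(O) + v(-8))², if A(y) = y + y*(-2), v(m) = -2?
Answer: 1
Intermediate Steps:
A(y) = -y (A(y) = y - 2*y = -y)
(A(O) + v(-8))² = (-1*(-3) - 2)² = (3 - 2)² = 1² = 1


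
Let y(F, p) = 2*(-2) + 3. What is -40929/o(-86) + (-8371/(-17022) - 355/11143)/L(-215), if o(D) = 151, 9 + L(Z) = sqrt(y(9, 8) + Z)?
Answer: -256200586849615/945156235518 - 87235243*I*sqrt(6)/9388969227 ≈ -271.07 - 0.022759*I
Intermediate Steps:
y(F, p) = -1 (y(F, p) = -4 + 3 = -1)
L(Z) = -9 + sqrt(-1 + Z)
-40929/o(-86) + (-8371/(-17022) - 355/11143)/L(-215) = -40929/151 + (-8371/(-17022) - 355/11143)/(-9 + sqrt(-1 - 215)) = -40929*1/151 + (-8371*(-1/17022) - 355*1/11143)/(-9 + sqrt(-216)) = -40929/151 + (8371/17022 - 355/11143)/(-9 + 6*I*sqrt(6)) = -40929/151 + 87235243/(189676146*(-9 + 6*I*sqrt(6)))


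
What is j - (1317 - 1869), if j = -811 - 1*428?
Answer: -687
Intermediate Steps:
j = -1239 (j = -811 - 428 = -1239)
j - (1317 - 1869) = -1239 - (1317 - 1869) = -1239 - 1*(-552) = -1239 + 552 = -687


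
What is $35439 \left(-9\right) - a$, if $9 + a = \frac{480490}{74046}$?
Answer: $- \frac{11808429911}{37023} \approx -3.1895 \cdot 10^{5}$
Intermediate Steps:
$a = - \frac{92962}{37023}$ ($a = -9 + \frac{480490}{74046} = -9 + 480490 \cdot \frac{1}{74046} = -9 + \frac{240245}{37023} = - \frac{92962}{37023} \approx -2.5109$)
$35439 \left(-9\right) - a = 35439 \left(-9\right) - - \frac{92962}{37023} = -318951 + \frac{92962}{37023} = - \frac{11808429911}{37023}$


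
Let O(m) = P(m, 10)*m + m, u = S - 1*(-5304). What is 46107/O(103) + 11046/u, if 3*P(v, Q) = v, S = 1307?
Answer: 1035040359/72178898 ≈ 14.340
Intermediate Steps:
P(v, Q) = v/3
u = 6611 (u = 1307 - 1*(-5304) = 1307 + 5304 = 6611)
O(m) = m + m**2/3 (O(m) = (m/3)*m + m = m**2/3 + m = m + m**2/3)
46107/O(103) + 11046/u = 46107/(((1/3)*103*(3 + 103))) + 11046/6611 = 46107/(((1/3)*103*106)) + 11046*(1/6611) = 46107/(10918/3) + 11046/6611 = 46107*(3/10918) + 11046/6611 = 138321/10918 + 11046/6611 = 1035040359/72178898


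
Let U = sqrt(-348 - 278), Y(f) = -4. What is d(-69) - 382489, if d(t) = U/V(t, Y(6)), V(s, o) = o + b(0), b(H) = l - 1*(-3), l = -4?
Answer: -382489 - I*sqrt(626)/5 ≈ -3.8249e+5 - 5.004*I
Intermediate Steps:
b(H) = -1 (b(H) = -4 - 1*(-3) = -4 + 3 = -1)
V(s, o) = -1 + o (V(s, o) = o - 1 = -1 + o)
U = I*sqrt(626) (U = sqrt(-626) = I*sqrt(626) ≈ 25.02*I)
d(t) = -I*sqrt(626)/5 (d(t) = (I*sqrt(626))/(-1 - 4) = (I*sqrt(626))/(-5) = (I*sqrt(626))*(-1/5) = -I*sqrt(626)/5)
d(-69) - 382489 = -I*sqrt(626)/5 - 382489 = -382489 - I*sqrt(626)/5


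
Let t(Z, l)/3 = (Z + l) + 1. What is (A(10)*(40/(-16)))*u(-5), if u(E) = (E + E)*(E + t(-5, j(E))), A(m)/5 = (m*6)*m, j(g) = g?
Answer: -2400000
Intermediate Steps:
t(Z, l) = 3 + 3*Z + 3*l (t(Z, l) = 3*((Z + l) + 1) = 3*(1 + Z + l) = 3 + 3*Z + 3*l)
A(m) = 30*m² (A(m) = 5*((m*6)*m) = 5*((6*m)*m) = 5*(6*m²) = 30*m²)
u(E) = 2*E*(-12 + 4*E) (u(E) = (E + E)*(E + (3 + 3*(-5) + 3*E)) = (2*E)*(E + (3 - 15 + 3*E)) = (2*E)*(E + (-12 + 3*E)) = (2*E)*(-12 + 4*E) = 2*E*(-12 + 4*E))
(A(10)*(40/(-16)))*u(-5) = ((30*10²)*(40/(-16)))*(8*(-5)*(-3 - 5)) = ((30*100)*(40*(-1/16)))*(8*(-5)*(-8)) = (3000*(-5/2))*320 = -7500*320 = -2400000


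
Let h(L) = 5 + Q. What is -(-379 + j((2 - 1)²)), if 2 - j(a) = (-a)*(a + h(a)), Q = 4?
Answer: 367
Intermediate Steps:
h(L) = 9 (h(L) = 5 + 4 = 9)
j(a) = 2 + a*(9 + a) (j(a) = 2 - (-a)*(a + 9) = 2 - (-a)*(9 + a) = 2 - (-1)*a*(9 + a) = 2 + a*(9 + a))
-(-379 + j((2 - 1)²)) = -(-379 + (2 + ((2 - 1)²)² + 9*(2 - 1)²)) = -(-379 + (2 + (1²)² + 9*1²)) = -(-379 + (2 + 1² + 9*1)) = -(-379 + (2 + 1 + 9)) = -(-379 + 12) = -1*(-367) = 367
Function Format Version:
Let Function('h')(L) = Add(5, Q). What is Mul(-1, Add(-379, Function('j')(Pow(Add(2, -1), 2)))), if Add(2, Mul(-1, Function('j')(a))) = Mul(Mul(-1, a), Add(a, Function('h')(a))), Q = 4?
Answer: 367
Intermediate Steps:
Function('h')(L) = 9 (Function('h')(L) = Add(5, 4) = 9)
Function('j')(a) = Add(2, Mul(a, Add(9, a))) (Function('j')(a) = Add(2, Mul(-1, Mul(Mul(-1, a), Add(a, 9)))) = Add(2, Mul(-1, Mul(Mul(-1, a), Add(9, a)))) = Add(2, Mul(-1, Mul(-1, a, Add(9, a)))) = Add(2, Mul(a, Add(9, a))))
Mul(-1, Add(-379, Function('j')(Pow(Add(2, -1), 2)))) = Mul(-1, Add(-379, Add(2, Pow(Pow(Add(2, -1), 2), 2), Mul(9, Pow(Add(2, -1), 2))))) = Mul(-1, Add(-379, Add(2, Pow(Pow(1, 2), 2), Mul(9, Pow(1, 2))))) = Mul(-1, Add(-379, Add(2, Pow(1, 2), Mul(9, 1)))) = Mul(-1, Add(-379, Add(2, 1, 9))) = Mul(-1, Add(-379, 12)) = Mul(-1, -367) = 367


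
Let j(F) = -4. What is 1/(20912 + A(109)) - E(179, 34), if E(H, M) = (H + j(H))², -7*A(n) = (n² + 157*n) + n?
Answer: -3591730618/117281 ≈ -30625.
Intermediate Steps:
A(n) = -158*n/7 - n²/7 (A(n) = -((n² + 157*n) + n)/7 = -(n² + 158*n)/7 = -158*n/7 - n²/7)
E(H, M) = (-4 + H)² (E(H, M) = (H - 4)² = (-4 + H)²)
1/(20912 + A(109)) - E(179, 34) = 1/(20912 - ⅐*109*(158 + 109)) - (-4 + 179)² = 1/(20912 - ⅐*109*267) - 1*175² = 1/(20912 - 29103/7) - 1*30625 = 1/(117281/7) - 30625 = 7/117281 - 30625 = -3591730618/117281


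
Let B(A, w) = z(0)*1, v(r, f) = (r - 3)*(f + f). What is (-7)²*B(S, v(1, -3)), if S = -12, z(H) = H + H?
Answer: 0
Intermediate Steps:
v(r, f) = 2*f*(-3 + r) (v(r, f) = (-3 + r)*(2*f) = 2*f*(-3 + r))
z(H) = 2*H
B(A, w) = 0 (B(A, w) = (2*0)*1 = 0*1 = 0)
(-7)²*B(S, v(1, -3)) = (-7)²*0 = 49*0 = 0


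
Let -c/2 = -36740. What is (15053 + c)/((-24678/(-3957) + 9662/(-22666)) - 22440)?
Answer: -1323411380991/335351360711 ≈ -3.9463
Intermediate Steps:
c = 73480 (c = -2*(-36740) = 73480)
(15053 + c)/((-24678/(-3957) + 9662/(-22666)) - 22440) = (15053 + 73480)/((-24678/(-3957) + 9662/(-22666)) - 22440) = 88533/((-24678*(-1/3957) + 9662*(-1/22666)) - 22440) = 88533/((8226/1319 - 4831/11333) - 22440) = 88533/(86853169/14948227 - 22440) = 88533/(-335351360711/14948227) = 88533*(-14948227/335351360711) = -1323411380991/335351360711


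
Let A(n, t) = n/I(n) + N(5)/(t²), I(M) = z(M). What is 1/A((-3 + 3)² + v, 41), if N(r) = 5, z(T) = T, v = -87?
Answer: 1681/1686 ≈ 0.99703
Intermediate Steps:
I(M) = M
A(n, t) = 1 + 5/t² (A(n, t) = n/n + 5/(t²) = 1 + 5/t²)
1/A((-3 + 3)² + v, 41) = 1/(1 + 5/41²) = 1/(1 + 5*(1/1681)) = 1/(1 + 5/1681) = 1/(1686/1681) = 1681/1686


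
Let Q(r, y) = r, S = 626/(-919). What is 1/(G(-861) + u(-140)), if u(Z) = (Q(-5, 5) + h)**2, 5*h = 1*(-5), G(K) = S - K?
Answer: 919/823717 ≈ 0.0011157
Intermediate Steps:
S = -626/919 (S = 626*(-1/919) = -626/919 ≈ -0.68118)
G(K) = -626/919 - K
h = -1 (h = (1*(-5))/5 = (1/5)*(-5) = -1)
u(Z) = 36 (u(Z) = (-5 - 1)**2 = (-6)**2 = 36)
1/(G(-861) + u(-140)) = 1/((-626/919 - 1*(-861)) + 36) = 1/((-626/919 + 861) + 36) = 1/(790633/919 + 36) = 1/(823717/919) = 919/823717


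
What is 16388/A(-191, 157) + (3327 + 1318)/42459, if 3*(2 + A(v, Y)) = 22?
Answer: 521882149/169836 ≈ 3072.9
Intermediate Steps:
A(v, Y) = 16/3 (A(v, Y) = -2 + (⅓)*22 = -2 + 22/3 = 16/3)
16388/A(-191, 157) + (3327 + 1318)/42459 = 16388/(16/3) + (3327 + 1318)/42459 = 16388*(3/16) + 4645*(1/42459) = 12291/4 + 4645/42459 = 521882149/169836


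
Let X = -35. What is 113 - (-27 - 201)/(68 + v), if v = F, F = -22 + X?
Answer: 1471/11 ≈ 133.73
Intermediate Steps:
F = -57 (F = -22 - 35 = -57)
v = -57
113 - (-27 - 201)/(68 + v) = 113 - (-27 - 201)/(68 - 57) = 113 - (-228)/11 = 113 - 1*(-228/11) = 113 + 228/11 = 1471/11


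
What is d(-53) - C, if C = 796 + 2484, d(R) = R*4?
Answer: -3492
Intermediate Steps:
d(R) = 4*R
C = 3280
d(-53) - C = 4*(-53) - 1*3280 = -212 - 3280 = -3492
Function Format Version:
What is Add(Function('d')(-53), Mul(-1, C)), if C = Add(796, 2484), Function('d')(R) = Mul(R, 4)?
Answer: -3492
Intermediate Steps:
Function('d')(R) = Mul(4, R)
C = 3280
Add(Function('d')(-53), Mul(-1, C)) = Add(Mul(4, -53), Mul(-1, 3280)) = Add(-212, -3280) = -3492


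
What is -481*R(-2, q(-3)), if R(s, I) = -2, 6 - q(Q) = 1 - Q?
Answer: 962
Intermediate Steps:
q(Q) = 5 + Q (q(Q) = 6 - (1 - Q) = 6 + (-1 + Q) = 5 + Q)
-481*R(-2, q(-3)) = -481*(-2) = 962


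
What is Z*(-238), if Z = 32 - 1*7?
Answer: -5950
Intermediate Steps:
Z = 25 (Z = 32 - 7 = 25)
Z*(-238) = 25*(-238) = -5950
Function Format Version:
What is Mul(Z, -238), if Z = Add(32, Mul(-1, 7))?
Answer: -5950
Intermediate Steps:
Z = 25 (Z = Add(32, -7) = 25)
Mul(Z, -238) = Mul(25, -238) = -5950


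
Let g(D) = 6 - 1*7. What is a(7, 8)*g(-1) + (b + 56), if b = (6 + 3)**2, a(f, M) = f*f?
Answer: 88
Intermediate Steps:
a(f, M) = f**2
b = 81 (b = 9**2 = 81)
g(D) = -1 (g(D) = 6 - 7 = -1)
a(7, 8)*g(-1) + (b + 56) = 7**2*(-1) + (81 + 56) = 49*(-1) + 137 = -49 + 137 = 88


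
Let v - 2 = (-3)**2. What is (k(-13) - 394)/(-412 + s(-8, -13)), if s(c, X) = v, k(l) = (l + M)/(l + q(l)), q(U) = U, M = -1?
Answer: 5115/5213 ≈ 0.98120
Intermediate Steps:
k(l) = (-1 + l)/(2*l) (k(l) = (l - 1)/(l + l) = (-1 + l)/((2*l)) = (-1 + l)*(1/(2*l)) = (-1 + l)/(2*l))
v = 11 (v = 2 + (-3)**2 = 2 + 9 = 11)
s(c, X) = 11
(k(-13) - 394)/(-412 + s(-8, -13)) = ((1/2)*(-1 - 13)/(-13) - 394)/(-412 + 11) = ((1/2)*(-1/13)*(-14) - 394)/(-401) = (7/13 - 394)*(-1/401) = -5115/13*(-1/401) = 5115/5213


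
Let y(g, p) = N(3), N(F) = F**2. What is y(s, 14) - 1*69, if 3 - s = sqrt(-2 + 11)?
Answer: -60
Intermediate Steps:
s = 0 (s = 3 - sqrt(-2 + 11) = 3 - sqrt(9) = 3 - 1*3 = 3 - 3 = 0)
y(g, p) = 9 (y(g, p) = 3**2 = 9)
y(s, 14) - 1*69 = 9 - 1*69 = 9 - 69 = -60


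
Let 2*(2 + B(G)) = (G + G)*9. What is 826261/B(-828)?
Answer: -826261/7454 ≈ -110.85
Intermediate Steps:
B(G) = -2 + 9*G (B(G) = -2 + ((G + G)*9)/2 = -2 + ((2*G)*9)/2 = -2 + (18*G)/2 = -2 + 9*G)
826261/B(-828) = 826261/(-2 + 9*(-828)) = 826261/(-2 - 7452) = 826261/(-7454) = 826261*(-1/7454) = -826261/7454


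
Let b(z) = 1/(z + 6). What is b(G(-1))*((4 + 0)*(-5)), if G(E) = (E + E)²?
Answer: -2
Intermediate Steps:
G(E) = 4*E² (G(E) = (2*E)² = 4*E²)
b(z) = 1/(6 + z)
b(G(-1))*((4 + 0)*(-5)) = ((4 + 0)*(-5))/(6 + 4*(-1)²) = (4*(-5))/(6 + 4*1) = -20/(6 + 4) = -20/10 = (⅒)*(-20) = -2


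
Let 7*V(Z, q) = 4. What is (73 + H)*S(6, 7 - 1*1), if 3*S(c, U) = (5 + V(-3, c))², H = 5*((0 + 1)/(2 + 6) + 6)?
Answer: 420303/392 ≈ 1072.2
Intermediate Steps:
V(Z, q) = 4/7 (V(Z, q) = (⅐)*4 = 4/7)
H = 245/8 (H = 5*(1/8 + 6) = 5*(1*(⅛) + 6) = 5*(⅛ + 6) = 5*(49/8) = 245/8 ≈ 30.625)
S(c, U) = 507/49 (S(c, U) = (5 + 4/7)²/3 = (39/7)²/3 = (⅓)*(1521/49) = 507/49)
(73 + H)*S(6, 7 - 1*1) = (73 + 245/8)*(507/49) = (829/8)*(507/49) = 420303/392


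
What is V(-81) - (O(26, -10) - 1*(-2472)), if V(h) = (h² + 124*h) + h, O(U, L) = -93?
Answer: -5943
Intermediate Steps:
V(h) = h² + 125*h
V(-81) - (O(26, -10) - 1*(-2472)) = -81*(125 - 81) - (-93 - 1*(-2472)) = -81*44 - (-93 + 2472) = -3564 - 1*2379 = -3564 - 2379 = -5943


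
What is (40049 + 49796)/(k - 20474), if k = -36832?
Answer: -89845/57306 ≈ -1.5678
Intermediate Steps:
(40049 + 49796)/(k - 20474) = (40049 + 49796)/(-36832 - 20474) = 89845/(-57306) = 89845*(-1/57306) = -89845/57306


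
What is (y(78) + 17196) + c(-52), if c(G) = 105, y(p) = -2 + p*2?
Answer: 17455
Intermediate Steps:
y(p) = -2 + 2*p
(y(78) + 17196) + c(-52) = ((-2 + 2*78) + 17196) + 105 = ((-2 + 156) + 17196) + 105 = (154 + 17196) + 105 = 17350 + 105 = 17455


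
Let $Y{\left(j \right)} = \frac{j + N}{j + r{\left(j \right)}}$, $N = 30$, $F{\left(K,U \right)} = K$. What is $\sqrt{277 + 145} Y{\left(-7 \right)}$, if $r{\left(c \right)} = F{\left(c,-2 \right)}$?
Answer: $- \frac{23 \sqrt{422}}{14} \approx -33.749$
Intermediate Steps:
$r{\left(c \right)} = c$
$Y{\left(j \right)} = \frac{30 + j}{2 j}$ ($Y{\left(j \right)} = \frac{j + 30}{j + j} = \frac{30 + j}{2 j}$)
$\sqrt{277 + 145} Y{\left(-7 \right)} = \sqrt{277 + 145} \frac{30 - 7}{2 \left(-7\right)} = \sqrt{422} \cdot \frac{1}{2} \left(- \frac{1}{7}\right) 23 = \sqrt{422} \left(- \frac{23}{14}\right) = - \frac{23 \sqrt{422}}{14}$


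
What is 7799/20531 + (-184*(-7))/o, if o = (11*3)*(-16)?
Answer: -2790757/1355046 ≈ -2.0595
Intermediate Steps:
o = -528 (o = 33*(-16) = -528)
7799/20531 + (-184*(-7))/o = 7799/20531 - 184*(-7)/(-528) = 7799*(1/20531) + 1288*(-1/528) = 7799/20531 - 161/66 = -2790757/1355046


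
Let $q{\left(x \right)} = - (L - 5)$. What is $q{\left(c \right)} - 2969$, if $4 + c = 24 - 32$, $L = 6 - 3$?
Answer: $-2967$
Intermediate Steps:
$L = 3$
$c = -12$ ($c = -4 + \left(24 - 32\right) = -4 - 8 = -12$)
$q{\left(x \right)} = 2$ ($q{\left(x \right)} = - (3 - 5) = \left(-1\right) \left(-2\right) = 2$)
$q{\left(c \right)} - 2969 = 2 - 2969 = -2967$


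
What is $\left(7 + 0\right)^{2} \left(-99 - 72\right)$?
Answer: $-8379$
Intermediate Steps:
$\left(7 + 0\right)^{2} \left(-99 - 72\right) = 7^{2} \left(-171\right) = 49 \left(-171\right) = -8379$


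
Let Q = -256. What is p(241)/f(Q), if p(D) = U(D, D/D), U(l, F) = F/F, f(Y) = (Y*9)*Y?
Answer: 1/589824 ≈ 1.6954e-6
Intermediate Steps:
f(Y) = 9*Y**2 (f(Y) = (9*Y)*Y = 9*Y**2)
U(l, F) = 1
p(D) = 1
p(241)/f(Q) = 1/(9*(-256)**2) = 1/(9*65536) = 1/589824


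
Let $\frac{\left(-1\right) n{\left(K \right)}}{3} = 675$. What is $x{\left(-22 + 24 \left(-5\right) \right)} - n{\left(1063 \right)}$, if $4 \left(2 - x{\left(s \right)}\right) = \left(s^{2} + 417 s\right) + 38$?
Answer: $11780$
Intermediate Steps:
$x{\left(s \right)} = - \frac{15}{2} - \frac{417 s}{4} - \frac{s^{2}}{4}$ ($x{\left(s \right)} = 2 - \frac{\left(s^{2} + 417 s\right) + 38}{4} = 2 - \frac{38 + s^{2} + 417 s}{4} = 2 - \left(\frac{19}{2} + \frac{s^{2}}{4} + \frac{417 s}{4}\right) = - \frac{15}{2} - \frac{417 s}{4} - \frac{s^{2}}{4}$)
$n{\left(K \right)} = -2025$ ($n{\left(K \right)} = \left(-3\right) 675 = -2025$)
$x{\left(-22 + 24 \left(-5\right) \right)} - n{\left(1063 \right)} = \left(- \frac{15}{2} - \frac{417 \left(-22 + 24 \left(-5\right)\right)}{4} - \frac{\left(-22 + 24 \left(-5\right)\right)^{2}}{4}\right) - -2025 = \left(- \frac{15}{2} - \frac{417 \left(-22 - 120\right)}{4} - \frac{\left(-22 - 120\right)^{2}}{4}\right) + 2025 = \left(- \frac{15}{2} - - \frac{29607}{2} - \frac{\left(-142\right)^{2}}{4}\right) + 2025 = \left(- \frac{15}{2} + \frac{29607}{2} - 5041\right) + 2025 = 9755 + 2025 = 11780$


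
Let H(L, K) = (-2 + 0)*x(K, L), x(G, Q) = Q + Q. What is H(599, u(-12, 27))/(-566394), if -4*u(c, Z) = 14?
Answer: 1198/283197 ≈ 0.0042303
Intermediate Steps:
x(G, Q) = 2*Q
u(c, Z) = -7/2 (u(c, Z) = -1/4*14 = -7/2)
H(L, K) = -4*L (H(L, K) = (-2 + 0)*(2*L) = -4*L)
H(599, u(-12, 27))/(-566394) = -4*599/(-566394) = -2396*(-1/566394) = 1198/283197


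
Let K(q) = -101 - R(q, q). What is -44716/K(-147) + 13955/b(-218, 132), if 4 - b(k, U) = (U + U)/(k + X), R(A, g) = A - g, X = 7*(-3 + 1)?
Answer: 47536879/15049 ≈ 3158.8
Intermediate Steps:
X = -14 (X = 7*(-2) = -14)
K(q) = -101 (K(q) = -101 - (q - q) = -101 - 1*0 = -101 + 0 = -101)
b(k, U) = 4 - 2*U/(-14 + k) (b(k, U) = 4 - (U + U)/(k - 14) = 4 - 2*U/(-14 + k))
-44716/K(-147) + 13955/b(-218, 132) = -44716/(-101) + 13955/((2*(-28 - 1*132 + 2*(-218))/(-14 - 218))) = -44716*(-1/101) + 13955/((2*(-28 - 132 - 436)/(-232))) = 44716/101 + 13955/((2*(-1/232)*(-596))) = 44716/101 + 13955/(149/29) = 44716/101 + 13955*(29/149) = 44716/101 + 404695/149 = 47536879/15049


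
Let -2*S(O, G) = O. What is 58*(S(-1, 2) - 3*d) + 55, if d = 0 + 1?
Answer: -90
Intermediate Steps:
d = 1
S(O, G) = -O/2
58*(S(-1, 2) - 3*d) + 55 = 58*(-1/2*(-1) - 3*1) + 55 = 58*(1/2 - 3) + 55 = 58*(-5/2) + 55 = -145 + 55 = -90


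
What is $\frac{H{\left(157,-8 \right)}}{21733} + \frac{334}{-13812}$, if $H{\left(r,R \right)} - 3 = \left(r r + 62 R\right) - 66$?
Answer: $\frac{162736129}{150088098} \approx 1.0843$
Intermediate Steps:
$H{\left(r,R \right)} = -63 + r^{2} + 62 R$ ($H{\left(r,R \right)} = 3 - \left(66 - 62 R - r r\right) = 3 - \left(66 - r^{2} - 62 R\right) = 3 + \left(-66 + r^{2} + 62 R\right) = -63 + r^{2} + 62 R$)
$\frac{H{\left(157,-8 \right)}}{21733} + \frac{334}{-13812} = \frac{-63 + 157^{2} + 62 \left(-8\right)}{21733} + \frac{334}{-13812} = \left(-63 + 24649 - 496\right) \frac{1}{21733} + 334 \left(- \frac{1}{13812}\right) = 24090 \cdot \frac{1}{21733} - \frac{167}{6906} = \frac{24090}{21733} - \frac{167}{6906} = \frac{162736129}{150088098}$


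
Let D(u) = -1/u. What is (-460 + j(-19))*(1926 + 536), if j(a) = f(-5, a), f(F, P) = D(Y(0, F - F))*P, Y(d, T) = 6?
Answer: -3374171/3 ≈ -1.1247e+6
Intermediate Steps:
f(F, P) = -P/6 (f(F, P) = (-1/6)*P = (-1*⅙)*P = -P/6)
j(a) = -a/6
(-460 + j(-19))*(1926 + 536) = (-460 - ⅙*(-19))*(1926 + 536) = (-460 + 19/6)*2462 = -2741/6*2462 = -3374171/3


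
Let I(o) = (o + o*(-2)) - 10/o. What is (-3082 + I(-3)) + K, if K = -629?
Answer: -11114/3 ≈ -3704.7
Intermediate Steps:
I(o) = -o - 10/o (I(o) = (o - 2*o) - 10/o = -o - 10/o)
(-3082 + I(-3)) + K = (-3082 + (-1*(-3) - 10/(-3))) - 629 = (-3082 + (3 - 10*(-⅓))) - 629 = (-3082 + (3 + 10/3)) - 629 = (-3082 + 19/3) - 629 = -9227/3 - 629 = -11114/3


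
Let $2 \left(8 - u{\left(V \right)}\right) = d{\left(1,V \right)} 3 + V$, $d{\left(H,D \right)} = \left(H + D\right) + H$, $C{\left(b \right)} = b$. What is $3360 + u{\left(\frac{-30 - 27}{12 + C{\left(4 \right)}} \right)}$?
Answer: $\frac{26977}{8} \approx 3372.1$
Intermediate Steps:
$d{\left(H,D \right)} = D + 2 H$ ($d{\left(H,D \right)} = \left(D + H\right) + H = D + 2 H$)
$u{\left(V \right)} = 5 - 2 V$ ($u{\left(V \right)} = 8 - \frac{\left(V + 2 \cdot 1\right) 3 + V}{2} = 8 - \frac{\left(V + 2\right) 3 + V}{2} = 8 - \frac{\left(2 + V\right) 3 + V}{2} = 8 - \frac{\left(6 + 3 V\right) + V}{2} = 8 - \frac{6 + 4 V}{2} = 8 - \left(3 + 2 V\right) = 5 - 2 V$)
$3360 + u{\left(\frac{-30 - 27}{12 + C{\left(4 \right)}} \right)} = 3360 - \left(-5 + 2 \frac{-30 - 27}{12 + 4}\right) = 3360 - \left(-5 + 2 \left(- \frac{57}{16}\right)\right) = 3360 - \left(-5 + 2 \left(\left(-57\right) \frac{1}{16}\right)\right) = 3360 + \left(5 - - \frac{57}{8}\right) = 3360 + \left(5 + \frac{57}{8}\right) = 3360 + \frac{97}{8} = \frac{26977}{8}$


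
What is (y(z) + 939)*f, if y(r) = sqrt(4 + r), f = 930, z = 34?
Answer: 873270 + 930*sqrt(38) ≈ 8.7900e+5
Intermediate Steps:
(y(z) + 939)*f = (sqrt(4 + 34) + 939)*930 = (sqrt(38) + 939)*930 = (939 + sqrt(38))*930 = 873270 + 930*sqrt(38)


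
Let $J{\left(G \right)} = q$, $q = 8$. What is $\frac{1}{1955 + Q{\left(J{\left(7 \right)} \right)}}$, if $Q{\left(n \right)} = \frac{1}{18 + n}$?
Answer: $\frac{26}{50831} \approx 0.0005115$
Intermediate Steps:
$J{\left(G \right)} = 8$
$\frac{1}{1955 + Q{\left(J{\left(7 \right)} \right)}} = \frac{1}{1955 + \frac{1}{18 + 8}} = \frac{1}{1955 + \frac{1}{26}} = \frac{1}{\frac{50831}{26}} = \frac{26}{50831}$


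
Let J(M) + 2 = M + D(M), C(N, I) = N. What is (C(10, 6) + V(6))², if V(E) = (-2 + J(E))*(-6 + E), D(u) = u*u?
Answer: 100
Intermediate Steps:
D(u) = u²
J(M) = -2 + M + M² (J(M) = -2 + (M + M²) = -2 + M + M²)
V(E) = (-6 + E)*(-4 + E + E²) (V(E) = (-2 + (-2 + E + E²))*(-6 + E) = (-4 + E + E²)*(-6 + E) = (-6 + E)*(-4 + E + E²))
(C(10, 6) + V(6))² = (10 + (24 + 6³ - 10*6 - 5*6²))² = (10 + (24 + 216 - 60 - 5*36))² = (10 + (24 + 216 - 60 - 180))² = (10 + 0)² = 10² = 100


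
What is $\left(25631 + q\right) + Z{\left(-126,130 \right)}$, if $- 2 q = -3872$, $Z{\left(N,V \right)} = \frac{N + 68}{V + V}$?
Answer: $\frac{3583681}{130} \approx 27567.0$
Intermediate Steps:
$Z{\left(N,V \right)} = \frac{68 + N}{2 V}$
$q = 1936$ ($q = \left(- \frac{1}{2}\right) \left(-3872\right) = 1936$)
$\left(25631 + q\right) + Z{\left(-126,130 \right)} = \left(25631 + 1936\right) + \frac{68 - 126}{2 \cdot 130} = 27567 + \frac{1}{2} \cdot \frac{1}{130} \left(-58\right) = 27567 - \frac{29}{130} = \frac{3583681}{130}$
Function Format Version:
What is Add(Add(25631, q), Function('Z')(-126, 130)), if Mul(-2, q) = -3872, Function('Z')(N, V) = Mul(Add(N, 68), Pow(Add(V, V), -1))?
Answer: Rational(3583681, 130) ≈ 27567.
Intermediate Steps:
Function('Z')(N, V) = Mul(Rational(1, 2), Pow(V, -1), Add(68, N)) (Function('Z')(N, V) = Mul(Add(68, N), Pow(Mul(2, V), -1)) = Mul(Add(68, N), Mul(Rational(1, 2), Pow(V, -1))) = Mul(Rational(1, 2), Pow(V, -1), Add(68, N)))
q = 1936 (q = Mul(Rational(-1, 2), -3872) = 1936)
Add(Add(25631, q), Function('Z')(-126, 130)) = Add(Add(25631, 1936), Mul(Rational(1, 2), Pow(130, -1), Add(68, -126))) = Add(27567, Mul(Rational(1, 2), Rational(1, 130), -58)) = Add(27567, Rational(-29, 130)) = Rational(3583681, 130)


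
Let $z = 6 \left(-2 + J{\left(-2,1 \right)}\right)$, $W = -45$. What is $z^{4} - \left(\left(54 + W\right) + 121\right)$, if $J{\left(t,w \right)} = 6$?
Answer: $331646$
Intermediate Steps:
$z = 24$ ($z = 6 \left(-2 + 6\right) = 6 \cdot 4 = 24$)
$z^{4} - \left(\left(54 + W\right) + 121\right) = 24^{4} - \left(\left(54 - 45\right) + 121\right) = 331776 - \left(9 + 121\right) = 331776 - 130 = 331646$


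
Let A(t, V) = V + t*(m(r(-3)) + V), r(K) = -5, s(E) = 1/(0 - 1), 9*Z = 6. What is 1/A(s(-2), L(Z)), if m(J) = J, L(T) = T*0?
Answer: 1/5 ≈ 0.20000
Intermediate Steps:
Z = 2/3 (Z = (1/9)*6 = 2/3 ≈ 0.66667)
L(T) = 0
s(E) = -1 (s(E) = 1/(-1) = -1)
A(t, V) = V + t*(-5 + V)
1/A(s(-2), L(Z)) = 1/(0 - 5*(-1) + 0*(-1)) = 1/(0 + 5 + 0) = 1/5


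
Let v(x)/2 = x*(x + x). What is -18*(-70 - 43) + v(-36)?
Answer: 7218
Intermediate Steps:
v(x) = 4*x**2 (v(x) = 2*(x*(x + x)) = 2*(x*(2*x)) = 2*(2*x**2) = 4*x**2)
-18*(-70 - 43) + v(-36) = -18*(-70 - 43) + 4*(-36)**2 = -18*(-113) + 4*1296 = 2034 + 5184 = 7218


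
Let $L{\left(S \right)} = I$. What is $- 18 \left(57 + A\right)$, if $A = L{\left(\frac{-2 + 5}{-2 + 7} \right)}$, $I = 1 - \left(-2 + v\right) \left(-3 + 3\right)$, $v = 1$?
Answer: $-1044$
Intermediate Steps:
$I = 1$ ($I = 1 - \left(-2 + 1\right) \left(-3 + 3\right) = 1 - \left(-1\right) 0 = 1 - 0 = 1 + 0 = 1$)
$L{\left(S \right)} = 1$
$A = 1$
$- 18 \left(57 + A\right) = - 18 \left(57 + 1\right) = \left(-18\right) 58 = -1044$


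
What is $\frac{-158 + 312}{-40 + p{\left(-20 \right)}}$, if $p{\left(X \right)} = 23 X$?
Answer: $- \frac{77}{250} \approx -0.308$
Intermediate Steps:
$\frac{-158 + 312}{-40 + p{\left(-20 \right)}} = \frac{-158 + 312}{-40 + 23 \left(-20\right)} = \frac{154}{-40 - 460} = \frac{154}{-500} = 154 \left(- \frac{1}{500}\right) = - \frac{77}{250}$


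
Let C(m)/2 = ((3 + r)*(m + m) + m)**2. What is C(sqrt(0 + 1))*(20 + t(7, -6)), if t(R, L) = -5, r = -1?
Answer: 750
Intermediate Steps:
C(m) = 50*m**2 (C(m) = 2*((3 - 1)*(m + m) + m)**2 = 2*(2*(2*m) + m)**2 = 2*(4*m + m)**2 = 2*(5*m)**2 = 2*(25*m**2) = 50*m**2)
C(sqrt(0 + 1))*(20 + t(7, -6)) = (50*(sqrt(0 + 1))**2)*(20 - 5) = (50*(sqrt(1))**2)*15 = (50*1**2)*15 = (50*1)*15 = 50*15 = 750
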